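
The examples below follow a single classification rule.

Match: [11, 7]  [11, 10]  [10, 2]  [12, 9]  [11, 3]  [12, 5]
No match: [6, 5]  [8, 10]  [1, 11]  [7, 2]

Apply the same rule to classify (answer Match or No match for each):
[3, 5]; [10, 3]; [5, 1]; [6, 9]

No match, Match, No match, No match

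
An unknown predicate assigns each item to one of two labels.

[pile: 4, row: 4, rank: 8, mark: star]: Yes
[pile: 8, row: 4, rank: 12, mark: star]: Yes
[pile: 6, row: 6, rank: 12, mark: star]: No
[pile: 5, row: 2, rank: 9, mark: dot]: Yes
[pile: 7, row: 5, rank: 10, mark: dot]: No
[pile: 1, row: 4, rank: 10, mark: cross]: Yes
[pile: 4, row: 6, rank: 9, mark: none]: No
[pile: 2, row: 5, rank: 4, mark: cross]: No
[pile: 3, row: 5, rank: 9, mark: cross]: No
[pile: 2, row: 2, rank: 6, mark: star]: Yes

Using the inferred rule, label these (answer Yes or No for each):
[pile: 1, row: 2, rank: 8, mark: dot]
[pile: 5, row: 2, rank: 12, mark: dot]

Yes, Yes

A rule that fits every label: row ≤ 4 — true of each 'Yes' example, false of each 'No' one.
[pile: 1, row: 2, rank: 8, mark: dot] — row = 2, hence Yes. [pile: 5, row: 2, rank: 12, mark: dot] — row = 2, hence Yes.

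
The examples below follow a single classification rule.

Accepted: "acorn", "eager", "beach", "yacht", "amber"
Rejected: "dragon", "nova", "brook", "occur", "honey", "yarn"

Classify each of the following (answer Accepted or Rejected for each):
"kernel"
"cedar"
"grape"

Rejected, Accepted, Accepted

The common property of the 'Accepted' items is: odd length AND contains 'a'. No 'Rejected' item has it.
"kernel" → length 6, no 'a' → Rejected. "cedar" → length 5, has 'a' → Accepted. "grape" → length 5, has 'a' → Accepted.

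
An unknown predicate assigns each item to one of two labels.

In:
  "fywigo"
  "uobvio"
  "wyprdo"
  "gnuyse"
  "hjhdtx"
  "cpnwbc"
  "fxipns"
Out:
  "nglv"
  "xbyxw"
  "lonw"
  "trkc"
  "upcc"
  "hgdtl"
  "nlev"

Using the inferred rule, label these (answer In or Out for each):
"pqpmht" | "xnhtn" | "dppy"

Looking at the examples, the only property every 'In' case has and every 'Out' case lacks is: length 6.
"pqpmht": length 6 — has this property, so In. "xnhtn": length 5 — does not fit, so Out. "dppy": length 4 — does not fit, so Out.

In, Out, Out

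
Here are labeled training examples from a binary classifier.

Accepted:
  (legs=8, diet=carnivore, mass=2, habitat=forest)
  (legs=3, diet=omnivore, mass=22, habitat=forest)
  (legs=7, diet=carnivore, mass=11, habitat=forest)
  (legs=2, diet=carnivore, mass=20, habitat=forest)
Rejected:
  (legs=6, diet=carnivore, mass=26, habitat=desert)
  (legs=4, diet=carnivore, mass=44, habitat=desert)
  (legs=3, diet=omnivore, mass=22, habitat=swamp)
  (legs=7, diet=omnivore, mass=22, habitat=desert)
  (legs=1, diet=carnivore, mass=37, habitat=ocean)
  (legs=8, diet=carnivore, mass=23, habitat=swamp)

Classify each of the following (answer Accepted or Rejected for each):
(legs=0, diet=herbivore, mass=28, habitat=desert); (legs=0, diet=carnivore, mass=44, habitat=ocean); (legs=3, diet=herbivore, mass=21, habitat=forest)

The common property of the 'Accepted' items is: habitat is forest. No 'Rejected' item has it.
Rejected: (legs=0, diet=herbivore, mass=28, habitat=desert), since habitat is desert.
Rejected: (legs=0, diet=carnivore, mass=44, habitat=ocean), since habitat is ocean.
Accepted: (legs=3, diet=herbivore, mass=21, habitat=forest), since habitat is forest.

Rejected, Rejected, Accepted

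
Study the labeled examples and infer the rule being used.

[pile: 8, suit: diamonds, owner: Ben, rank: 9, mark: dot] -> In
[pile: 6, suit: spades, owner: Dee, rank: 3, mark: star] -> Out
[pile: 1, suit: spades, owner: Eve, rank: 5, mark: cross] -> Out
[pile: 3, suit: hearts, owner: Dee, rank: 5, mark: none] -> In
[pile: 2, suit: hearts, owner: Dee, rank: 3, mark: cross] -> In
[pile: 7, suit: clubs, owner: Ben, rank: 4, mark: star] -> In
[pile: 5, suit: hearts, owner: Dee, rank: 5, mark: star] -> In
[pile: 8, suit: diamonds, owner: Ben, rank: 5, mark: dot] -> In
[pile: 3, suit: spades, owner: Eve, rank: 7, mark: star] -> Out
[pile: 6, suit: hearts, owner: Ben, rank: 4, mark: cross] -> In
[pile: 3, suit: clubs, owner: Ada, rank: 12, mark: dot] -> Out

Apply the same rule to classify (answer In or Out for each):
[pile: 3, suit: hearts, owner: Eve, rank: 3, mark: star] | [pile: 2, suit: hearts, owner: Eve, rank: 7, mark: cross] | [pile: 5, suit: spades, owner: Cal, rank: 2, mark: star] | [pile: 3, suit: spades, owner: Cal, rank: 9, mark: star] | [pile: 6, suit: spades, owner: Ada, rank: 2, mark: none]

The classifier is using: owner is Ben OR suit is hearts.
[pile: 3, suit: hearts, owner: Eve, rank: 3, mark: star]: owner is Eve, suit is hearts, matches → In. [pile: 2, suit: hearts, owner: Eve, rank: 7, mark: cross]: owner is Eve, suit is hearts, matches → In. [pile: 5, suit: spades, owner: Cal, rank: 2, mark: star]: owner is Cal, suit is spades, fails this test → Out. [pile: 3, suit: spades, owner: Cal, rank: 9, mark: star]: owner is Cal, suit is spades, fails this test → Out. [pile: 6, suit: spades, owner: Ada, rank: 2, mark: none]: owner is Ada, suit is spades, fails this test → Out.

In, In, Out, Out, Out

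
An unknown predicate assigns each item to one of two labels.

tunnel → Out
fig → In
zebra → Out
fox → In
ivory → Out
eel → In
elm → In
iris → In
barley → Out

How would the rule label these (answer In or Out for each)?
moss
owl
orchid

In, In, Out

The simplest hypothesis consistent with all the labels is: length ≤ 4.
moss → length 4 → In. owl → length 3 → In. orchid → length 6 → Out.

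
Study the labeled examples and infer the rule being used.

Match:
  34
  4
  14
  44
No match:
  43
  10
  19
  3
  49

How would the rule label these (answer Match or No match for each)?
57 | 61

No match, No match

Checking candidate rules against both groups, what survives is: ends in digit 4.
57: last digit 7, doesn't match → No match.
61: last digit 1, doesn't match → No match.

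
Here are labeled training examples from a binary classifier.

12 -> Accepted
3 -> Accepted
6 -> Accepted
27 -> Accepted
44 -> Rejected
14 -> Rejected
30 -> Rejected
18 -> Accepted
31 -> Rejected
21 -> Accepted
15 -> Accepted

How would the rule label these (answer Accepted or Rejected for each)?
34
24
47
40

Rejected, Accepted, Rejected, Rejected

A rule that fits every label: multiple of 3 AND at most 27 — true of each 'Accepted' example, false of each 'Rejected' one.
34: 34 = 3·11 + 1, 34 > 27 — doesn't match, so Rejected. 24: 24 = 3·8, 24 ≤ 27 — checks out, so Accepted. 47: 47 = 3·15 + 2, 47 > 27 — doesn't match, so Rejected. 40: 40 = 3·13 + 1, 40 > 27 — doesn't match, so Rejected.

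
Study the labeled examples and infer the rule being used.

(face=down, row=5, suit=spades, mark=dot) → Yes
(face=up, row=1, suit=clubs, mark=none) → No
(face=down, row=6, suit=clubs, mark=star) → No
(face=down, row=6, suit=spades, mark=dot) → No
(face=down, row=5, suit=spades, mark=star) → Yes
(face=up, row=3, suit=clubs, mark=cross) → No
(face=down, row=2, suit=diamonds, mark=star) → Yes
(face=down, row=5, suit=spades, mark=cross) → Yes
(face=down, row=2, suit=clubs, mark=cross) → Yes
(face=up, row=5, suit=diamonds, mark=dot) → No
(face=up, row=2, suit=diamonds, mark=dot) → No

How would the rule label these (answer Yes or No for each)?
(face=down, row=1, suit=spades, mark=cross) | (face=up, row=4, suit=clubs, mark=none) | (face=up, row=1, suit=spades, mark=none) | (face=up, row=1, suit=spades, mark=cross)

A rule that fits every label: face is down AND row ≤ 5 — true of each 'Yes' example, false of each 'No' one.
(face=down, row=1, suit=spades, mark=cross): Yes (face is down, row = 1).
(face=up, row=4, suit=clubs, mark=none): No (face is up, row = 4).
(face=up, row=1, suit=spades, mark=none): No (face is up, row = 1).
(face=up, row=1, suit=spades, mark=cross): No (face is up, row = 1).

Yes, No, No, No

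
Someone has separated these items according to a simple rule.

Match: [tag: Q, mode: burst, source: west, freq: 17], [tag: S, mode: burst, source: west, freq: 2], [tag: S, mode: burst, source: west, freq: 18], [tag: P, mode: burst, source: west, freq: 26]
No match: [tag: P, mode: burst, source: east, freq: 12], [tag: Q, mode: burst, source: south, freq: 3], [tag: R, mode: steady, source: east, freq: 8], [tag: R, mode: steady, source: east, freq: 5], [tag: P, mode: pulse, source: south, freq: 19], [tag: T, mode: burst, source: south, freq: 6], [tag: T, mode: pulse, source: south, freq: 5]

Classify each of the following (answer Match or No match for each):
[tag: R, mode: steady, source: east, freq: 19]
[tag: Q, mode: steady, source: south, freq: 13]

The rule appears to be: source is west.
[tag: R, mode: steady, source: east, freq: 19] — source is east, hence No match.
[tag: Q, mode: steady, source: south, freq: 13] — source is south, hence No match.

No match, No match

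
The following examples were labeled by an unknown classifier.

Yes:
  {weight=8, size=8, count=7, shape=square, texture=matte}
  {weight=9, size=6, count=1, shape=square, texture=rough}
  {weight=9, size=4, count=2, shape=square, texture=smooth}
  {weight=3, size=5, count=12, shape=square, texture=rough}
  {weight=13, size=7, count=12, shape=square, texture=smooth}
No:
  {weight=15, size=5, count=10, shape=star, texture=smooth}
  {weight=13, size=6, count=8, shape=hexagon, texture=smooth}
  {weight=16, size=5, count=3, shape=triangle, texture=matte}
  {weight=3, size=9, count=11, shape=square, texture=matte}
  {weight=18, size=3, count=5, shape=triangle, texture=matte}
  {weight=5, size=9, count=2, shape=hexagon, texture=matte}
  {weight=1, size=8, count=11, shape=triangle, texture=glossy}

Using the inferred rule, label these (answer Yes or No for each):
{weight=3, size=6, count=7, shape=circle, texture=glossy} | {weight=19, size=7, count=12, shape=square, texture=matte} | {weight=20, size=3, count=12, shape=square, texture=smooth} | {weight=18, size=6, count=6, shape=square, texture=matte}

No, Yes, Yes, Yes

Rule: shape is square AND size ≤ 8. This holds for each 'Yes' example and fails for each 'No' one.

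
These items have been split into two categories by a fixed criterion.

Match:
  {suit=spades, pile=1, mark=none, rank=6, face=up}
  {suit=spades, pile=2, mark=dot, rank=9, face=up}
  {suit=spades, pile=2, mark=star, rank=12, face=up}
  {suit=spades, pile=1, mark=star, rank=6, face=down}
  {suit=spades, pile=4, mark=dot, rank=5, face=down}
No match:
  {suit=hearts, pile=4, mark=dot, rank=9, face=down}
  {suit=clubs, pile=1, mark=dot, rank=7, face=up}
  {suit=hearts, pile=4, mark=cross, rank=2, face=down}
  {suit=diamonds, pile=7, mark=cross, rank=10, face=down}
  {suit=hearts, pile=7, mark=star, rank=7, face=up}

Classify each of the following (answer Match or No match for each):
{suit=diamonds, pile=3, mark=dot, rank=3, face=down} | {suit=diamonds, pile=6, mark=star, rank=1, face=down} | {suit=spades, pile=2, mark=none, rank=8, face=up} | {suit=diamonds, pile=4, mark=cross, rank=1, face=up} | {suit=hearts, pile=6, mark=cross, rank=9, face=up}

No match, No match, Match, No match, No match

'Match' ⟺ suit is spades.
No match: {suit=diamonds, pile=3, mark=dot, rank=3, face=down}, since suit is diamonds. No match: {suit=diamonds, pile=6, mark=star, rank=1, face=down}, since suit is diamonds. Match: {suit=spades, pile=2, mark=none, rank=8, face=up}, since suit is spades. No match: {suit=diamonds, pile=4, mark=cross, rank=1, face=up}, since suit is diamonds. No match: {suit=hearts, pile=6, mark=cross, rank=9, face=up}, since suit is hearts.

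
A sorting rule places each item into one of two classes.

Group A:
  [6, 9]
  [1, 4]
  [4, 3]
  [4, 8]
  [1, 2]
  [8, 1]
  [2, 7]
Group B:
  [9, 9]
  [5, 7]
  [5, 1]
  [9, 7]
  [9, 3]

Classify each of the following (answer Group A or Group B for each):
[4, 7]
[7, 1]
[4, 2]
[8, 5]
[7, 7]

Group A, Group B, Group A, Group A, Group B

'Group A' ⟺ product is even.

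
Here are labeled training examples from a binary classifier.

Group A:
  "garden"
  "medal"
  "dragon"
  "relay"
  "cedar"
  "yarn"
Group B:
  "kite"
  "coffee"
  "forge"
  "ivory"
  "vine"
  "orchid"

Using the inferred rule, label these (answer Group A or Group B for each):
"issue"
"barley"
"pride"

Group B, Group A, Group B

The distinguishing property — contains 'a' — holds for all the 'Group A' cases and none of the 'Group B' cases.
"issue" → no 'a' → Group B.
"barley" → has 'a' → Group A.
"pride" → no 'a' → Group B.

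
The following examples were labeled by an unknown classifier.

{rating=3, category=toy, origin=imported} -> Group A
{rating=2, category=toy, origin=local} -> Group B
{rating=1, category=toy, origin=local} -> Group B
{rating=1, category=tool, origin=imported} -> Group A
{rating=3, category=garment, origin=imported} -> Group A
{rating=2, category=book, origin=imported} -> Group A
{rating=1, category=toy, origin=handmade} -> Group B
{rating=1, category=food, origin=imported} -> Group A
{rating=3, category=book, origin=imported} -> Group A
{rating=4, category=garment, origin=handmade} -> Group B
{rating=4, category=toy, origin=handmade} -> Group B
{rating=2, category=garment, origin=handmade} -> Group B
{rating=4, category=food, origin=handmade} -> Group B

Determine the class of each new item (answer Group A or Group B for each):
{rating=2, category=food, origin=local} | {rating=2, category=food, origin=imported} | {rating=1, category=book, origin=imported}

Group B, Group A, Group A

All 'Group A' examples share one property — origin is imported — and every 'Group B' example lacks it.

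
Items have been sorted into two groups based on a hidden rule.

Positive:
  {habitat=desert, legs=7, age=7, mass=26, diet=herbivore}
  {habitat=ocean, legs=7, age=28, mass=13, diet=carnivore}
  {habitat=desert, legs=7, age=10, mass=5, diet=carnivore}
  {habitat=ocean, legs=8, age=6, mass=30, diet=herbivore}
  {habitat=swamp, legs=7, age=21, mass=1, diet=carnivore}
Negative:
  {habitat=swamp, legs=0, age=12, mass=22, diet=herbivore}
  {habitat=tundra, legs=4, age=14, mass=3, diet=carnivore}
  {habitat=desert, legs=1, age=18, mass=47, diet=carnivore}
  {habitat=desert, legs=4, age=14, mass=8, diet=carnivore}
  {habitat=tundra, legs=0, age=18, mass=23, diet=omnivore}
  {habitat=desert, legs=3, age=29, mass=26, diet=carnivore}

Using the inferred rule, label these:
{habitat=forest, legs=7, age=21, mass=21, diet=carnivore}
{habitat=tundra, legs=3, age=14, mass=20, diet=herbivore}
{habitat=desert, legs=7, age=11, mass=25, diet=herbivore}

Positive, Negative, Positive

One predicate separates the groups cleanly: legs ≥ 7.
{habitat=forest, legs=7, age=21, mass=21, diet=carnivore} → legs = 7 → Positive.
{habitat=tundra, legs=3, age=14, mass=20, diet=herbivore} → legs = 3 → Negative.
{habitat=desert, legs=7, age=11, mass=25, diet=herbivore} → legs = 7 → Positive.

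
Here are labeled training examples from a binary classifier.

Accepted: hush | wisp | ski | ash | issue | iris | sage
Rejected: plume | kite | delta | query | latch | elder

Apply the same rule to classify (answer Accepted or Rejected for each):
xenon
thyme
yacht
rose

Every 'Accepted' example satisfies: contains 's'. None of the 'Rejected' examples do.
xenon: no 's', does not fit → Rejected. thyme: no 's', does not fit → Rejected. yacht: no 's', does not fit → Rejected. rose: has 's', passes → Accepted.

Rejected, Rejected, Rejected, Accepted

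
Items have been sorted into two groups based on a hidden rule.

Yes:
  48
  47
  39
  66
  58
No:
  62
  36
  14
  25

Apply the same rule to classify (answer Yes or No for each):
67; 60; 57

The pattern is that an item is 'Yes' exactly when: digit sum ≥ 10.
67 → digit sum 6+7 = 13 → Yes. 60 → digit sum 6+0 = 6 → No. 57 → digit sum 5+7 = 12 → Yes.

Yes, No, Yes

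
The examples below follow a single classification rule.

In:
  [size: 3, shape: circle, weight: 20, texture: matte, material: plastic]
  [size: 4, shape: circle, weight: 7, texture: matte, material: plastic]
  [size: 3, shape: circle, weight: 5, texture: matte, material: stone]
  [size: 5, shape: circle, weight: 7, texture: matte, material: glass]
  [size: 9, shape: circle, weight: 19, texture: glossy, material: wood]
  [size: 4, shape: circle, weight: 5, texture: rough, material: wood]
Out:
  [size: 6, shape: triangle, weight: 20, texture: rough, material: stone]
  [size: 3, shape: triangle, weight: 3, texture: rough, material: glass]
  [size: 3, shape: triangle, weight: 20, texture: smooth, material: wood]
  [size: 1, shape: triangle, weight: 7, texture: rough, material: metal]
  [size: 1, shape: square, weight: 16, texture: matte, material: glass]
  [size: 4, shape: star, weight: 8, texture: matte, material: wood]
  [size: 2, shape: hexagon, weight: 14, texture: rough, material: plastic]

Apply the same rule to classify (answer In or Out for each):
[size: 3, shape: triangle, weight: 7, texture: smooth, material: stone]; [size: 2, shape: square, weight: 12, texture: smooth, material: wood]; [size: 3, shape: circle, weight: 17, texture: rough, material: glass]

Out, Out, In

Checking candidate rules against both groups, what survives is: shape is circle.
[size: 3, shape: triangle, weight: 7, texture: smooth, material: stone]: shape is triangle — fails the rule, so Out.
[size: 2, shape: square, weight: 12, texture: smooth, material: wood]: shape is square — fails the rule, so Out.
[size: 3, shape: circle, weight: 17, texture: rough, material: glass]: shape is circle — qualifies, so In.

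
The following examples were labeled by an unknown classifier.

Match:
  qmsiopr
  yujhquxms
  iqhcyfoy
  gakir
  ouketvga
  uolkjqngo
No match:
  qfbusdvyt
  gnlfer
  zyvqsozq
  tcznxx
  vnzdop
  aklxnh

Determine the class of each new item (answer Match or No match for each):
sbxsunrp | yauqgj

No match, Match

The distinguishing property — has ≥ 2 vowels — holds for all the 'Match' cases and none of the 'No match' cases.
sbxsunrp: 1 vowel, does not pass → No match. yauqgj: 2 vowels, has this property → Match.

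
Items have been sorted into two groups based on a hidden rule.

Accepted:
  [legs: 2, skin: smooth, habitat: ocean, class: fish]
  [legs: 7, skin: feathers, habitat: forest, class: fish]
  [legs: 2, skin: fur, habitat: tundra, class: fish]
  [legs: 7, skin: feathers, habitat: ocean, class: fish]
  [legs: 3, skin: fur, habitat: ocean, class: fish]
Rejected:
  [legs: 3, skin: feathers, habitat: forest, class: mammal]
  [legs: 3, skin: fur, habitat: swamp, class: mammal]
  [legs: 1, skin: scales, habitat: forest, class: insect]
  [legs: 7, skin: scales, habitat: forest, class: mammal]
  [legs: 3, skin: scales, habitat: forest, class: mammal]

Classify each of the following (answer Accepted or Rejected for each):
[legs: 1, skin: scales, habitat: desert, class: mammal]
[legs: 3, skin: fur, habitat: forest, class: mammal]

'Accepted' ⟺ class is fish.
[legs: 1, skin: scales, habitat: desert, class: mammal] → class is mammal → Rejected.
[legs: 3, skin: fur, habitat: forest, class: mammal] → class is mammal → Rejected.

Rejected, Rejected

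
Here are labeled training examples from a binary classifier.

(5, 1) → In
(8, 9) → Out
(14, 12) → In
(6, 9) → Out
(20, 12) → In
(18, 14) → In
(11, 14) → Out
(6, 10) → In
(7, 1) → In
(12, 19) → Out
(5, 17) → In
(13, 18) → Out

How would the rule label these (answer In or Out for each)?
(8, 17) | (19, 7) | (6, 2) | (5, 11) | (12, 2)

Out, In, In, In, In

A rule that fits every label: sum is even — true of each 'In' example, false of each 'Out' one.
(8, 17): Out (8+17 = 25). (19, 7): In (19+7 = 26). (6, 2): In (6+2 = 8). (5, 11): In (5+11 = 16). (12, 2): In (12+2 = 14).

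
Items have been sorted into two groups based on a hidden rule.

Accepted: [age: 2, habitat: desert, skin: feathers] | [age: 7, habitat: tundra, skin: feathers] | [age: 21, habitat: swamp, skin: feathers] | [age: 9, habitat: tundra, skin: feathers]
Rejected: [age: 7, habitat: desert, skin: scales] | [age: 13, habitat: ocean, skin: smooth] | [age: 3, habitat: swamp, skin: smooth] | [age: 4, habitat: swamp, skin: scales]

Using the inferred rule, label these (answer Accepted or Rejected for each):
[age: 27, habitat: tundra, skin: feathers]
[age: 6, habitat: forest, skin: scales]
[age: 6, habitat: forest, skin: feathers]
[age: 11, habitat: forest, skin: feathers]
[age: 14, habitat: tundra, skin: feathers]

Looking at the examples, the only property every 'Accepted' case has and every 'Rejected' case lacks is: skin is feathers.
[age: 27, habitat: tundra, skin: feathers] → skin is feathers → Accepted. [age: 6, habitat: forest, skin: scales] → skin is scales → Rejected. [age: 6, habitat: forest, skin: feathers] → skin is feathers → Accepted. [age: 11, habitat: forest, skin: feathers] → skin is feathers → Accepted. [age: 14, habitat: tundra, skin: feathers] → skin is feathers → Accepted.

Accepted, Rejected, Accepted, Accepted, Accepted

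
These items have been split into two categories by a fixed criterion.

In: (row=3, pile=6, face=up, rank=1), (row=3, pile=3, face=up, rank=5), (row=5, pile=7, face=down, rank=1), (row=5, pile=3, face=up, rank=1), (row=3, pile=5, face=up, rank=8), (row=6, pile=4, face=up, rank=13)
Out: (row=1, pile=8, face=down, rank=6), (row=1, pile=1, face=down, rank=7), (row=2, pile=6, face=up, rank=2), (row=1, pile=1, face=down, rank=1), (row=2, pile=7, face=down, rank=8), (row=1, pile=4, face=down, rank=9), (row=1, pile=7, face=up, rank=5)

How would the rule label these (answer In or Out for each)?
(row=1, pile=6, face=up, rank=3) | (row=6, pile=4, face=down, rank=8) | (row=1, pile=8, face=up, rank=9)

Out, In, Out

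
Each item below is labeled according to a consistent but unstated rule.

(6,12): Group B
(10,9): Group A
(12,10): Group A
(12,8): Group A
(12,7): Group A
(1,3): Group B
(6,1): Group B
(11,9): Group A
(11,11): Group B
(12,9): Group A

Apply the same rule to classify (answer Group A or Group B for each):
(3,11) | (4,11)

Group B, Group B

The distinguishing property — first > second AND sum ≥ 18 — holds for all the 'Group A' cases and none of the 'Group B' cases.
(3,11): 3 < 11, 3+11 = 14 — does not fit, so Group B.
(4,11): 4 < 11, 4+11 = 15 — does not fit, so Group B.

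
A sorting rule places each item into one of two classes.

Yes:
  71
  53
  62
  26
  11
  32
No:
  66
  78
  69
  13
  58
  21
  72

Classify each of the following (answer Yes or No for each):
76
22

The common property of the 'Yes' items is: ≡ 2 (mod 3). No 'No' item has it.

No, No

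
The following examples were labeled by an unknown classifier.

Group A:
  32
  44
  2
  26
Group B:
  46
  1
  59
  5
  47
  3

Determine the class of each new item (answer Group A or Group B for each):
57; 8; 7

Group B, Group A, Group B

The pattern is that an item is 'Group A' exactly when: ≡ 2 (mod 6).
Group B: 57, since 57 mod 6 = 3. Group A: 8, since 8 mod 6 = 2. Group B: 7, since 7 mod 6 = 1.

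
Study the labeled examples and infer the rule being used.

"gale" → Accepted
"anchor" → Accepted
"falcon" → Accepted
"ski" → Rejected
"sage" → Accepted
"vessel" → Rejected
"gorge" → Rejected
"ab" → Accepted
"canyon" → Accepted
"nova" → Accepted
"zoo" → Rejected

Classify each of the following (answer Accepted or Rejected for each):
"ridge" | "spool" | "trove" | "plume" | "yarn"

Rejected, Rejected, Rejected, Rejected, Accepted

The classifier is using: contains 'a'.
"ridge" — no 'a', hence Rejected. "spool" — no 'a', hence Rejected. "trove" — no 'a', hence Rejected. "plume" — no 'a', hence Rejected. "yarn" — has 'a', hence Accepted.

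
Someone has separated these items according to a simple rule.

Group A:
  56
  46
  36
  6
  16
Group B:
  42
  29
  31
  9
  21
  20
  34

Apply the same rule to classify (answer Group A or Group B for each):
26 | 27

Group A, Group B

The common property of the 'Group A' items is: ends in digit 6. No 'Group B' item has it.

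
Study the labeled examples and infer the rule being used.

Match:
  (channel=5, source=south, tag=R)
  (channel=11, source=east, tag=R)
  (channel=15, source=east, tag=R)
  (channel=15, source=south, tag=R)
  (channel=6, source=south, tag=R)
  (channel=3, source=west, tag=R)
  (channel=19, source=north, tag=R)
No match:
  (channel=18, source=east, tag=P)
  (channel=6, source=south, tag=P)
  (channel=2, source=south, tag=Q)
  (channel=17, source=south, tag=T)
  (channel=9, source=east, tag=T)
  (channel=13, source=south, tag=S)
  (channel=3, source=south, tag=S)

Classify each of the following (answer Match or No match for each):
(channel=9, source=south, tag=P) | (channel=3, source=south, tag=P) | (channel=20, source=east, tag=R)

The pattern is that an item is 'Match' exactly when: tag is R.

No match, No match, Match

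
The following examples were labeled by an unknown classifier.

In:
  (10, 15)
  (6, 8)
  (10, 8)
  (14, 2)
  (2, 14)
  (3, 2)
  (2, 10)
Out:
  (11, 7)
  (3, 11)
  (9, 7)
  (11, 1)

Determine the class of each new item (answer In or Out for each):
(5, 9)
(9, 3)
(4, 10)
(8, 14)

All 'In' examples share one property — product is even — and every 'Out' example lacks it.
(5, 9): 5·9 = 45 — lacks this property, so Out.
(9, 3): 9·3 = 27 — lacks this property, so Out.
(4, 10): 4·10 = 40 — satisfies this, so In.
(8, 14): 8·14 = 112 — satisfies this, so In.

Out, Out, In, In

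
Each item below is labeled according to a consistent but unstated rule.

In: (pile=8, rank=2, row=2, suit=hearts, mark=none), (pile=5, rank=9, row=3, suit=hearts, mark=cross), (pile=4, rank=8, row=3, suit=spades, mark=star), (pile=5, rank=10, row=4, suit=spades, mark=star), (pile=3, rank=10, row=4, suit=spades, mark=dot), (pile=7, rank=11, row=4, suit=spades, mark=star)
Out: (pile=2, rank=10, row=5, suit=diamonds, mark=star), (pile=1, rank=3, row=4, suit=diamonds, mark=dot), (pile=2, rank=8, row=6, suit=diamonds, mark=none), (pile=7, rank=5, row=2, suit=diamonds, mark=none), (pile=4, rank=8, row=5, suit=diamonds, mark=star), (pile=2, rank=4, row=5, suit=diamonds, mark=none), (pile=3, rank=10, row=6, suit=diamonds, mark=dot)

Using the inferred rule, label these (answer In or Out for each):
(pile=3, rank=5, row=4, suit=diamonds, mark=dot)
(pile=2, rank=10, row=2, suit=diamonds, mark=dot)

Out, Out

'In' ⟺ suit is not diamonds.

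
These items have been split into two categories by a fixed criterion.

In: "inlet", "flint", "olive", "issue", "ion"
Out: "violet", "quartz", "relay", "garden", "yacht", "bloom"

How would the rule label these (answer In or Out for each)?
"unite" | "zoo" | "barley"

In, Out, Out

Rule: odd length AND contains 'i'. This holds for each 'In' example and fails for each 'Out' one.
"unite" — length 5, has 'i', hence In. "zoo" — length 3, no 'i', hence Out. "barley" — length 6, no 'i', hence Out.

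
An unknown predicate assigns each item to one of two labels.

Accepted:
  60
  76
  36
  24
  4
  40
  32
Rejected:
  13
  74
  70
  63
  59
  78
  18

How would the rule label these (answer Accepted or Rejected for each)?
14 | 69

Looking at the examples, the only property every 'Accepted' case has and every 'Rejected' case lacks is: multiple of 4.
14: 14 = 4·3 + 2, doesn't qualify → Rejected.
69: 69 = 4·17 + 1, doesn't qualify → Rejected.

Rejected, Rejected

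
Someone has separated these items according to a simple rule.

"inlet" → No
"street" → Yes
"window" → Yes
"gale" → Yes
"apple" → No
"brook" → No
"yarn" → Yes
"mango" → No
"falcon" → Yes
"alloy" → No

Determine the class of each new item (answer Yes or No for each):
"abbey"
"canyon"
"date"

No, Yes, Yes

Comparing the two groups points to one rule — even length.
No: "abbey", since length 5.
Yes: "canyon", since length 6.
Yes: "date", since length 4.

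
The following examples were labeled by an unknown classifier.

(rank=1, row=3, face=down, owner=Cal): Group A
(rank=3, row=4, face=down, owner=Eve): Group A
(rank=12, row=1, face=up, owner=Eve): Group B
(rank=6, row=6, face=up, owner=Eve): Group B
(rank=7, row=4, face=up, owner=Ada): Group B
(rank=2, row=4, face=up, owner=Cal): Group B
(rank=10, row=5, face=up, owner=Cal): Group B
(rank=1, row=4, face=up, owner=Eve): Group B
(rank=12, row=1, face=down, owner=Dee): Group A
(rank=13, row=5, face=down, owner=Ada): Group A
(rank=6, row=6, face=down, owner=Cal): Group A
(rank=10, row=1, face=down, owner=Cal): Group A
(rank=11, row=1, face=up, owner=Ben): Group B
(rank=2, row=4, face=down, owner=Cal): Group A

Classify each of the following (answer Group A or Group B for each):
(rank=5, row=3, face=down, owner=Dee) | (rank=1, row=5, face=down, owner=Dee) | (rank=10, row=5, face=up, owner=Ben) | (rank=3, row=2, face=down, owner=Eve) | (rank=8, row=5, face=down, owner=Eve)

Group A, Group A, Group B, Group A, Group A

Rule: face is down. This holds for each 'Group A' example and fails for each 'Group B' one.
(rank=5, row=3, face=down, owner=Dee) → face is down → Group A. (rank=1, row=5, face=down, owner=Dee) → face is down → Group A. (rank=10, row=5, face=up, owner=Ben) → face is up → Group B. (rank=3, row=2, face=down, owner=Eve) → face is down → Group A. (rank=8, row=5, face=down, owner=Eve) → face is down → Group A.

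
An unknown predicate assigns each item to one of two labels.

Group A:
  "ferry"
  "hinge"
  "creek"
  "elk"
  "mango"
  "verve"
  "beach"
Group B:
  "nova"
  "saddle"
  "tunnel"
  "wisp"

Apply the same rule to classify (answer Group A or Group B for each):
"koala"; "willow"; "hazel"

Group A, Group B, Group A

The common property of the 'Group A' items is: odd length. No 'Group B' item has it.
"koala" → length 5 → Group A.
"willow" → length 6 → Group B.
"hazel" → length 5 → Group A.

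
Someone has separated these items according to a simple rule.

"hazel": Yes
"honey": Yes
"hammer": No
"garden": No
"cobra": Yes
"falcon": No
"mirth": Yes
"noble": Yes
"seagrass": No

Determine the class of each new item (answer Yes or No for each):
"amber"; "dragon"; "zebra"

Yes, No, Yes

The simplest hypothesis consistent with all the labels is: odd length.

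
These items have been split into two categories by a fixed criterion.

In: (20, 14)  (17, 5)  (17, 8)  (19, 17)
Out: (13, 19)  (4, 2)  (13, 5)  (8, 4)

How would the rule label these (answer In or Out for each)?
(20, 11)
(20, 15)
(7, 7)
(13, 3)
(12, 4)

The simplest hypothesis consistent with all the labels is: first ≥ 14.
(20, 11): first 20 — qualifies, so In.
(20, 15): first 20 — qualifies, so In.
(7, 7): first 7 — doesn't qualify, so Out.
(13, 3): first 13 — doesn't qualify, so Out.
(12, 4): first 12 — doesn't qualify, so Out.

In, In, Out, Out, Out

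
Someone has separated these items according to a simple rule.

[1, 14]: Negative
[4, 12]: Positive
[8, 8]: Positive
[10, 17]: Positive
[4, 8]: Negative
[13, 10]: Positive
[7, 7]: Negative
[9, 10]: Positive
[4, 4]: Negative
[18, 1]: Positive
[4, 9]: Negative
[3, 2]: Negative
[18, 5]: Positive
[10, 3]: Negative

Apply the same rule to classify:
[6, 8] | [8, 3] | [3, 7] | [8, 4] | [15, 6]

Negative, Negative, Negative, Negative, Positive

The pattern is that an item is 'Positive' exactly when: sum ≥ 16.
[6, 8] — 6+8 = 14, hence Negative.
[8, 3] — 8+3 = 11, hence Negative.
[3, 7] — 3+7 = 10, hence Negative.
[8, 4] — 8+4 = 12, hence Negative.
[15, 6] — 15+6 = 21, hence Positive.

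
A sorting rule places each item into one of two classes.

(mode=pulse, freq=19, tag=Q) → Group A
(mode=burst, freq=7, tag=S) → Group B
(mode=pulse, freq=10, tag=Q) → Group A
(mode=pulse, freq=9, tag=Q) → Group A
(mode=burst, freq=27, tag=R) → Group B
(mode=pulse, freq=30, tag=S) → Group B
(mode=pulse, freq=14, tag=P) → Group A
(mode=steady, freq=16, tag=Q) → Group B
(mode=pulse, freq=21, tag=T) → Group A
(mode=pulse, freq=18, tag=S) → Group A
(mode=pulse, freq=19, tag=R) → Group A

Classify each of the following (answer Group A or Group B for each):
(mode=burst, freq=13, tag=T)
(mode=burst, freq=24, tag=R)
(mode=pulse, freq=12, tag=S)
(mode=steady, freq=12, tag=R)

The distinguishing property — mode is pulse AND freq ≤ 21 — holds for all the 'Group A' cases and none of the 'Group B' cases.

Group B, Group B, Group A, Group B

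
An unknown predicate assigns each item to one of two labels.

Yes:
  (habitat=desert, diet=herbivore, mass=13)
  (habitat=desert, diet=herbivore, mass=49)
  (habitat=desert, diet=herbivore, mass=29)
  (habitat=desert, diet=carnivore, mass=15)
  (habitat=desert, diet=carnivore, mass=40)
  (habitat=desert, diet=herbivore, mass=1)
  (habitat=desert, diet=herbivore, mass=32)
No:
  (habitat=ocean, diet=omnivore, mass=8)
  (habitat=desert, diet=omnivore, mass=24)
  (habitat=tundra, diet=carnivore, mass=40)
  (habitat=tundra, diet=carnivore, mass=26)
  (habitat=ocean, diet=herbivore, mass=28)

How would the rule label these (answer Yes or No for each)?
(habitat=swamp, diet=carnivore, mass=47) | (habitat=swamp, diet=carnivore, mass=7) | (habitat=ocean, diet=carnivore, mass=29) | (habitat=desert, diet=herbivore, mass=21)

All 'Yes' examples share one property — habitat is desert AND mass ≠ 24 — and every 'No' example lacks it.
(habitat=swamp, diet=carnivore, mass=47): habitat is swamp, mass = 47, fails the rule → No.
(habitat=swamp, diet=carnivore, mass=7): habitat is swamp, mass = 7, fails the rule → No.
(habitat=ocean, diet=carnivore, mass=29): habitat is ocean, mass = 29, fails the rule → No.
(habitat=desert, diet=herbivore, mass=21): habitat is desert, mass = 21, satisfies this → Yes.

No, No, No, Yes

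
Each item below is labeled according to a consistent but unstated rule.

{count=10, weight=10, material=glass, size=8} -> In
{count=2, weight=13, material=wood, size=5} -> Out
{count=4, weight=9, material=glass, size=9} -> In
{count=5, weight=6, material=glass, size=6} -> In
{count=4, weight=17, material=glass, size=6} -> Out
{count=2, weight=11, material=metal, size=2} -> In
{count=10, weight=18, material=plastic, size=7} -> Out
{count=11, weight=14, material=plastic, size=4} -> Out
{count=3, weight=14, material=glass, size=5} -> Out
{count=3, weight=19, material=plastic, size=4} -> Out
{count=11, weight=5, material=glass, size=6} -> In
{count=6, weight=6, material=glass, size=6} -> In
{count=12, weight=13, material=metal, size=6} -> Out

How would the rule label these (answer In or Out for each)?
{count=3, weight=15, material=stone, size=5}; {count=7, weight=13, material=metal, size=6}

The rule appears to be: weight ≤ 11.
{count=3, weight=15, material=stone, size=5} — weight = 15, hence Out.
{count=7, weight=13, material=metal, size=6} — weight = 13, hence Out.

Out, Out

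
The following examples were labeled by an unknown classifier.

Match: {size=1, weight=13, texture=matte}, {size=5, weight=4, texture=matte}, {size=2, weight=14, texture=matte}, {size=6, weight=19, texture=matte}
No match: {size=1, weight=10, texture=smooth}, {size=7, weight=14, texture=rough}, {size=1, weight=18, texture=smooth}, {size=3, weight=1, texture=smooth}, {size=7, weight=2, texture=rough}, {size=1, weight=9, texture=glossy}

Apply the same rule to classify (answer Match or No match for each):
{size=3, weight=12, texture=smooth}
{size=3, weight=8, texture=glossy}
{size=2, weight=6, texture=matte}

The classifier is using: texture is matte.
{size=3, weight=12, texture=smooth} → texture is smooth → No match.
{size=3, weight=8, texture=glossy} → texture is glossy → No match.
{size=2, weight=6, texture=matte} → texture is matte → Match.

No match, No match, Match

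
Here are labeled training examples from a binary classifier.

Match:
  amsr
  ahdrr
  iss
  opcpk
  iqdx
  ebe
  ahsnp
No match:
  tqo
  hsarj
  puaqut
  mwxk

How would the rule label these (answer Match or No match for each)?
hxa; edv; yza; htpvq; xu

No match, Match, No match, No match, No match

The common property of the 'Match' items is: starts with a vowel. No 'No match' item has it.
hxa — starts with 'h', hence No match.
edv — starts with 'e', hence Match.
yza — starts with 'y', hence No match.
htpvq — starts with 'h', hence No match.
xu — starts with 'x', hence No match.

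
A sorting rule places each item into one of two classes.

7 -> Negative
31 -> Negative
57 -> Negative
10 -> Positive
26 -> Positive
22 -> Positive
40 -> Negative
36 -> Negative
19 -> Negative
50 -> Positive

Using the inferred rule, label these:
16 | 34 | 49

Negative, Positive, Negative

The common property of the 'Positive' items is: ≡ 2 (mod 4). No 'Negative' item has it.
16: 16 mod 4 = 0, does not pass → Negative. 34: 34 mod 4 = 2, matches → Positive. 49: 49 mod 4 = 1, does not pass → Negative.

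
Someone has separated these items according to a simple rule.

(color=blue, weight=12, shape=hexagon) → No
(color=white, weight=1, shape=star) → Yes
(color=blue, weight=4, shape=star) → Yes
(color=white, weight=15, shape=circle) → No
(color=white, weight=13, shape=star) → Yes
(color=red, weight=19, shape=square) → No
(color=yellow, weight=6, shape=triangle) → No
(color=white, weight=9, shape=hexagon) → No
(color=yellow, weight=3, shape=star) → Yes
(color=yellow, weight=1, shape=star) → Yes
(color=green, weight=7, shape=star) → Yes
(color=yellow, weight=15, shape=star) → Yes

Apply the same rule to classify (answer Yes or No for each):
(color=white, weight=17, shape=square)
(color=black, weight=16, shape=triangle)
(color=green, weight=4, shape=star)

No, No, Yes

The classifier is using: shape is star.
(color=white, weight=17, shape=square): shape is square — fails the rule, so No. (color=black, weight=16, shape=triangle): shape is triangle — fails the rule, so No. (color=green, weight=4, shape=star): shape is star — qualifies, so Yes.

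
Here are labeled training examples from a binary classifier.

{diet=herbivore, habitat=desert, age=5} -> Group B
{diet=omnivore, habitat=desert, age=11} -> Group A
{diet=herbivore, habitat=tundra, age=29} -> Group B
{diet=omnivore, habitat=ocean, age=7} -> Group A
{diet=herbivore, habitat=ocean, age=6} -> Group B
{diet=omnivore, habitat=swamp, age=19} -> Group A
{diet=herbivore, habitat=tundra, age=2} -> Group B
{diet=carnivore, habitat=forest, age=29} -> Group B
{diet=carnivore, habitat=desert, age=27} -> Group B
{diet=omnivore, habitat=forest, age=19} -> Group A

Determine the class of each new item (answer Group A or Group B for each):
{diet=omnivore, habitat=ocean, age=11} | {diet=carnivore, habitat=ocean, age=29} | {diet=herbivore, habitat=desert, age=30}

Group A, Group B, Group B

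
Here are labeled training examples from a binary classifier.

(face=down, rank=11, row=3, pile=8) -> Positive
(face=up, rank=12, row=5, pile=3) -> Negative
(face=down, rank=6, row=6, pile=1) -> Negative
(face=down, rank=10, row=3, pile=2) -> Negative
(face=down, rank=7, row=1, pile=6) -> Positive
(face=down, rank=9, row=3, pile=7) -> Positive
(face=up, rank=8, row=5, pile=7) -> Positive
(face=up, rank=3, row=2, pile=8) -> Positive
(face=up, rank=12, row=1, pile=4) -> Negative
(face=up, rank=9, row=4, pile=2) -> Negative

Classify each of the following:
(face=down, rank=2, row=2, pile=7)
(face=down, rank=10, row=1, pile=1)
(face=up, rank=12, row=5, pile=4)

A rule that fits every label: pile ≥ 6 — true of each 'Positive' example, false of each 'Negative' one.
(face=down, rank=2, row=2, pile=7): Positive (pile = 7).
(face=down, rank=10, row=1, pile=1): Negative (pile = 1).
(face=up, rank=12, row=5, pile=4): Negative (pile = 4).

Positive, Negative, Negative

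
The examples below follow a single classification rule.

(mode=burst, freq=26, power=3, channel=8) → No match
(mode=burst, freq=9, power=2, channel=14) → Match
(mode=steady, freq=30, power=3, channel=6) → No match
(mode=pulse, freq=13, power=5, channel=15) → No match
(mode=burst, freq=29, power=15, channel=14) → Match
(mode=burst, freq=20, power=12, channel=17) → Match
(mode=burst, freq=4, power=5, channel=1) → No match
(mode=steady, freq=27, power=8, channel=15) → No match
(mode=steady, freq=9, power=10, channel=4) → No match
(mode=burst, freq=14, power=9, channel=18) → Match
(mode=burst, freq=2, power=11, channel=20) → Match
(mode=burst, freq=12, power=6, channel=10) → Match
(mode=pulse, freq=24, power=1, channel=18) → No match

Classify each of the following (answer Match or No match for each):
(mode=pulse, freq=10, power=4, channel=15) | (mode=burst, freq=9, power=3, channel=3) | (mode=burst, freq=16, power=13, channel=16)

The distinguishing property — mode is burst AND channel ≥ 10 — holds for all the 'Match' cases and none of the 'No match' cases.
No match: (mode=pulse, freq=10, power=4, channel=15), since mode is pulse, channel = 15.
No match: (mode=burst, freq=9, power=3, channel=3), since mode is burst, channel = 3.
Match: (mode=burst, freq=16, power=13, channel=16), since mode is burst, channel = 16.

No match, No match, Match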